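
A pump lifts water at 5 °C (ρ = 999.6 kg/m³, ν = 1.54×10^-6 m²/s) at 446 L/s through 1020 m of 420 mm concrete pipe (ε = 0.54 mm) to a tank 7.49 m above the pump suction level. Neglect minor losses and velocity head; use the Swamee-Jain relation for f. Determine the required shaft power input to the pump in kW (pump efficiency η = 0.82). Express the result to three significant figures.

V = 4Q/(πD²) = 3.219 m/s; Re = 8.78×10^5; ε/D = 0.00129; f = 0.02127
h_f = f(L/D)V²/2g = 27.29 m
Total head H = z + h_f = 7.49 + 27.29 = 34.78 m
P_hyd = ρgQH = 999.6·9.81·0.446·34.78 = 152.1 kW
P_shaft = P_hyd/η = 152.1/0.82 = 185.5 kW

P_shaft ≈ 185 kW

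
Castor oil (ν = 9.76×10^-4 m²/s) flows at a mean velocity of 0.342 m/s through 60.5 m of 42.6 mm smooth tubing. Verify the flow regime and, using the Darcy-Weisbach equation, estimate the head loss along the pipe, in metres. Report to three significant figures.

Re = VD/ν = 0.342·0.04260/9.76×10^-4 = 14.9 → laminar (Re < 2300)
f = 64/Re = 4.287
h_f = f(L/D)V²/(2g) = 4.287·(60.5/0.04260)·0.342²/(2·9.81) = 36.30 m

h_f ≈ 36.3 m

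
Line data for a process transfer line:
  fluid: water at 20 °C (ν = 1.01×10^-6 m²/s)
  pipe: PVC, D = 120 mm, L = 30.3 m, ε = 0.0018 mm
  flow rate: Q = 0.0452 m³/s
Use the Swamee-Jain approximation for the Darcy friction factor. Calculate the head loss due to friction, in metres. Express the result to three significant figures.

V = 4Q/(πD²) = 4·0.0452/(π·0.120²) = 3.997 m/s
Re = VD/ν = 3.997·0.120/1.01×10^-6 = 4.75×10^5 → turbulent
ε/D = 0.0018/120 = 1.50×10^-5
Swamee-Jain: f = 0.01344
h_f = f(L/D)V²/(2g) = 0.01344·(30.3/0.120)·3.997²/(2·9.81) = 2.764 m

h_f ≈ 2.76 m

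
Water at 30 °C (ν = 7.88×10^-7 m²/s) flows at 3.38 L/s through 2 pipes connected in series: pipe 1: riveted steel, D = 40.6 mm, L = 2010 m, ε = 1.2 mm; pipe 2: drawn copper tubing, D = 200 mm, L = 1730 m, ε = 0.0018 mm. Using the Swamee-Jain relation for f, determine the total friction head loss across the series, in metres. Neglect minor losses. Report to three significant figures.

H ≈ 984 m

Pipe 1: V = 2.611 m/s, Re = 1.35×10^5, ε/D = 0.0296, f = 0.05723, h_1 = f(L/D)V²/2g = 984.3 m
Pipe 2: V = 0.1076 m/s, Re = 2.73×10^4, ε/D = 9.00×10^-6, f = 0.02393, h_2 = f(L/D)V²/2g = 0.1221 m
Series → Q common, losses add: H = Σh = 984.5 m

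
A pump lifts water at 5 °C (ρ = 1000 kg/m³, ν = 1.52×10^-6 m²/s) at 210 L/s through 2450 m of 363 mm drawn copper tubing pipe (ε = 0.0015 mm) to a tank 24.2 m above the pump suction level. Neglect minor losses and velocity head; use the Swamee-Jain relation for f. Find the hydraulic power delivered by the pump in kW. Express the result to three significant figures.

V = 4Q/(πD²) = 2.029 m/s; Re = 4.85×10^5; ε/D = 4.13×10^-6; f = 0.01323
h_f = f(L/D)V²/2g = 18.74 m
Total head H = z + h_f = 24.2 + 18.74 = 42.94 m
P_hyd = ρgQH = 1000·9.81·0.210·42.94 = 88.46 kW

P_hyd ≈ 88.5 kW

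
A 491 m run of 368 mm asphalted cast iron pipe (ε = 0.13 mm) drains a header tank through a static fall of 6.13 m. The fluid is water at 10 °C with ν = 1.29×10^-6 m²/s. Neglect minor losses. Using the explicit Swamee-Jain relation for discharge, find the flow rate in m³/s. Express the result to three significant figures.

Q ≈ 0.249 m³/s

Swamee-Jain (Type II): Q = -0.965·√(gD⁵h_f/L)·ln[ε/(3.7D) + √(3.17ν²L/(gD³h_f))]
√(gD⁵h_f/L) = √(9.81·0.368⁵·6.13/491) = 0.02875
ε/(3.7D) = 9.55×10^-5; √(3.17ν²L/(gD³h_f)) = 2.94×10^-5
Q = -0.965·0.02875·ln(1.249×10^-4) = 0.2494 m³/s
Check: V = 2.34 m/s, Re = 6.69×10^5, f = 0.01651, h_f = 6.17 m ≈ 6.13 m ✓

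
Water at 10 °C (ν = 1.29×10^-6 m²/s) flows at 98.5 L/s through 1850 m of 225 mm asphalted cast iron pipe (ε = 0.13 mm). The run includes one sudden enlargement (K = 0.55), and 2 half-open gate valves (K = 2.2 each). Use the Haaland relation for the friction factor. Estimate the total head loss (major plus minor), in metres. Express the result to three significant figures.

H_L ≈ 48.3 m

V = 4Q/(πD²) = 2.477 m/s; V²/2g = 0.3128 m
Re = 4.32×10^5, ε/D = 5.78×10^-4 → f = 0.01817 (Haaland)
Major: h_f = f(L/D)·V²/2g = 0.01817·8222·0.3128 = 46.72 m
Minor: ΣK = 4.95; h_m = ΣK·V²/2g = 1.548 m
Total H_L = 46.72 + 1.548 = 48.27 m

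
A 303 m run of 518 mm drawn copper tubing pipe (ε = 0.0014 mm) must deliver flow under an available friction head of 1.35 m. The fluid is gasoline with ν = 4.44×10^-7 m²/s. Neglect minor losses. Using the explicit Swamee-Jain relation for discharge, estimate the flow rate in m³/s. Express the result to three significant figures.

Q ≈ 0.445 m³/s

Swamee-Jain (Type II): Q = -0.965·√(gD⁵h_f/L)·ln[ε/(3.7D) + √(3.17ν²L/(gD³h_f))]
√(gD⁵h_f/L) = √(9.81·0.518⁵·1.35/303) = 0.04037
ε/(3.7D) = 7.30×10^-7; √(3.17ν²L/(gD³h_f)) = 1.01×10^-5
Q = -0.965·0.04037·ln(1.087×10^-5) = 0.4453 m³/s
Check: V = 2.11 m/s, Re = 2.47×10^6, f = 0.01015, h_f = 1.35 m ≈ 1.35 m ✓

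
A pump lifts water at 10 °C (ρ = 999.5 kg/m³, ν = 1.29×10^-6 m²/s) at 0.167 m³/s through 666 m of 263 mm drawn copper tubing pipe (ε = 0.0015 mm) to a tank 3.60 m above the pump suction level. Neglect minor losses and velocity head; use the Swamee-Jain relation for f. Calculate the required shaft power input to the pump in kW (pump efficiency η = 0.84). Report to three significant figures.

V = 4Q/(πD²) = 3.074 m/s; Re = 6.27×10^5; ε/D = 5.70×10^-6; f = 0.01268
h_f = f(L/D)V²/2g = 15.47 m
Total head H = z + h_f = 3.60 + 15.47 = 19.07 m
P_hyd = ρgQH = 999.5·9.81·0.167·19.07 = 31.23 kW
P_shaft = P_hyd/η = 31.23/0.84 = 37.17 kW

P_shaft ≈ 37.2 kW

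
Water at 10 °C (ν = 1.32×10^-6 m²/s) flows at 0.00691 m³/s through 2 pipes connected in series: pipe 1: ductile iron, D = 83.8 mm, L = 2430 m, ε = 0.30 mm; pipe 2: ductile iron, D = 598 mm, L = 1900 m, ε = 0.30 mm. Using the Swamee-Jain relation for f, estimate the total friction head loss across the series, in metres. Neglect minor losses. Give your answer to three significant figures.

Pipe 1: V = 1.253 m/s, Re = 7.95×10^4, ε/D = 0.00358, f = 0.02924, h_1 = f(L/D)V²/2g = 67.82 m
Pipe 2: V = 0.02460 m/s, Re = 1.11×10^4, ε/D = 5.02×10^-4, f = 0.03098, h_2 = f(L/D)V²/2g = 0.003037 m
Series → Q common, losses add: H = Σh = 67.83 m

H ≈ 67.8 m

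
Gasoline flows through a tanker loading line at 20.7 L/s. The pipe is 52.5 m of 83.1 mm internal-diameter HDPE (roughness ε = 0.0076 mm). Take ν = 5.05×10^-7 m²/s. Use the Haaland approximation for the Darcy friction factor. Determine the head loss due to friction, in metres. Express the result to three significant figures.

V = 4Q/(πD²) = 4·0.0207/(π·0.0831²) = 3.817 m/s
Re = VD/ν = 3.817·0.0831/5.05×10^-7 = 6.28×10^5 → turbulent
ε/D = 0.0076/83.1 = 9.15×10^-5
Haaland: f = 0.01380
h_f = f(L/D)V²/(2g) = 0.01380·(52.5/0.0831)·3.817²/(2·9.81) = 6.475 m

h_f ≈ 6.47 m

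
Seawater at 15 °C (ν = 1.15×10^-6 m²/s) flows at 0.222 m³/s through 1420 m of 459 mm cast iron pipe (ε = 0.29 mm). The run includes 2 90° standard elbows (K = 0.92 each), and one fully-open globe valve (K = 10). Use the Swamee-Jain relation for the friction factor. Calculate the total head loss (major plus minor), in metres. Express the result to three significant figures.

V = 4Q/(πD²) = 1.342 m/s; V²/2g = 0.09174 m
Re = 5.35×10^5, ε/D = 6.32×10^-4 → f = 0.01850 (Swamee-Jain)
Major: h_f = f(L/D)·V²/2g = 0.01850·3094·0.09174 = 5.251 m
Minor: ΣK = 11.8; h_m = ΣK·V²/2g = 1.086 m
Total H_L = 5.251 + 1.086 = 6.337 m

H_L ≈ 6.34 m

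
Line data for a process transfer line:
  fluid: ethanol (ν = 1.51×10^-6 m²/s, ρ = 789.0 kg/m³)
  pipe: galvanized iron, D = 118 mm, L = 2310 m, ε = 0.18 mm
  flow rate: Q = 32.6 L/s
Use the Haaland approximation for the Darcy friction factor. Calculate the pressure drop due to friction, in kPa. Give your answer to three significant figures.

Δp ≈ 1560 kPa

V = 4Q/(πD²) = 4·0.0326/(π·0.118²) = 2.981 m/s
Re = VD/ν = 2.981·0.118/1.51×10^-6 = 2.33×10^5 → turbulent
ε/D = 0.18/118 = 0.00153
Haaland: f = 0.02268
h_f = f(L/D)V²/(2g) = 0.02268·(2310/0.118)·2.981²/(2·9.81) = 201.1 m
Δp = ρg·h_f = 789.0·9.81·201.1 = 1556 kPa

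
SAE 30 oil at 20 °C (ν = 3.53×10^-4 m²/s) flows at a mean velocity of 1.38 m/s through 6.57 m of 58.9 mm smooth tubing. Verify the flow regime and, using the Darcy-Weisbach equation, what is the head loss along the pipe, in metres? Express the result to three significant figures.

h_f ≈ 3.01 m

Re = VD/ν = 1.38·0.05890/3.53×10^-4 = 230 → laminar (Re < 2300)
f = 64/Re = 0.2779
h_f = f(L/D)V²/(2g) = 0.2779·(6.57/0.05890)·1.38²/(2·9.81) = 3.009 m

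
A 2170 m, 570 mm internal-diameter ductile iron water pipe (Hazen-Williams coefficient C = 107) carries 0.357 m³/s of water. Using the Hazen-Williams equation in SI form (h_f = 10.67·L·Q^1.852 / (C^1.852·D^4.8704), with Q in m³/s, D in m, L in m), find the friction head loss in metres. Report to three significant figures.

h_f ≈ 9.26 m

h_f = 10.67·2170·0.357^1.852 / (107^1.852·0.570^4.8704) = 9.263 m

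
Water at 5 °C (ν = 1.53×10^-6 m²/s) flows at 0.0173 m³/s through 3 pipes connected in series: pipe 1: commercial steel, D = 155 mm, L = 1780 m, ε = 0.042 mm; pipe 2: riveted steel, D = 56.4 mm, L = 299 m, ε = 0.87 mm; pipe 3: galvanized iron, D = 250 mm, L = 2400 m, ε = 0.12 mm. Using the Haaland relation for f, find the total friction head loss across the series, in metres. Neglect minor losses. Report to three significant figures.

H ≈ 586 m

Pipe 1: V = 0.9168 m/s, Re = 9.29×10^4, ε/D = 2.71×10^-4, f = 0.01929, h_1 = f(L/D)V²/2g = 9.491 m
Pipe 2: V = 6.925 m/s, Re = 2.55×10^5, ε/D = 0.0154, f = 0.04440, h_2 = f(L/D)V²/2g = 575.2 m
Pipe 3: V = 0.3524 m/s, Re = 5.76×10^4, ε/D = 4.80×10^-4, f = 0.02167, h_3 = f(L/D)V²/2g = 1.317 m
Series → Q common, losses add: H = Σh = 586.0 m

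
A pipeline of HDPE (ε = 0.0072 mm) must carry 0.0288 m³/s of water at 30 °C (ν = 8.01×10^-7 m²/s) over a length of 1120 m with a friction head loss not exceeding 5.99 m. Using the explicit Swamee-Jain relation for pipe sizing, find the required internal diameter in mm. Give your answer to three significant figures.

D ≈ 184 mm

Swamee-Jain (Type III): D = 0.66·[ε^1.25·(LQ²/(gh_f))^4.75 + ν·Q^9.4·(L/(gh_f))^5.2]^0.04
LQ²/(gh_f) = 0.01581; L/(gh_f) = 19.06
Term 1 = ε^1.25·(…)^4.75 = 1.04×10^-15; Term 2 = ν·Q^9.4·(…)^5.2 = 1.20×10^-14
D = 0.66·(1.04×10^-15 + 1.20×10^-14)^0.04 = 0.1837 m = 184 mm
Check: V = 1.09 m/s, Re = 2.49×10^5, f = 0.01529, h_f = 5.61 m ≈ 5.99 m ✓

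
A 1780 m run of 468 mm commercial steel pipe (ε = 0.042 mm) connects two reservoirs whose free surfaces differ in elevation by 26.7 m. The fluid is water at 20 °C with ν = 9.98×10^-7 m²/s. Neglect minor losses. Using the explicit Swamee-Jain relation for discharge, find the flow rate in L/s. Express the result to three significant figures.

Q ≈ 563 L/s

Swamee-Jain (Type II): Q = -0.965·√(gD⁵h_f/L)·ln[ε/(3.7D) + √(3.17ν²L/(gD³h_f))]
√(gD⁵h_f/L) = √(9.81·0.468⁵·26.7/1780) = 0.05748
ε/(3.7D) = 2.43×10^-5; √(3.17ν²L/(gD³h_f)) = 1.45×10^-5
Q = -0.965·0.05748·ln(3.872×10^-5) = 0.5635 m³/s
Check: V = 3.28 m/s, Re = 1.54×10^6, f = 0.01291, h_f = 26.9 m ≈ 26.7 m ✓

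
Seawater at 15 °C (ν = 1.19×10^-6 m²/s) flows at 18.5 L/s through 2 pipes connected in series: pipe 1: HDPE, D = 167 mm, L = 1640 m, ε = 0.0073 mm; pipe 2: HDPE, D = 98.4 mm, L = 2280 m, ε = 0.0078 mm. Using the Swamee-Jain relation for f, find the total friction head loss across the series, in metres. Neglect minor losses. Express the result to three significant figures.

Pipe 1: V = 0.8446 m/s, Re = 1.19×10^5, ε/D = 4.37×10^-5, f = 0.01754, h_1 = f(L/D)V²/2g = 6.261 m
Pipe 2: V = 2.433 m/s, Re = 2.01×10^5, ε/D = 7.93×10^-5, f = 0.01621, h_2 = f(L/D)V²/2g = 113.3 m
Series → Q common, losses add: H = Σh = 119.5 m

H ≈ 120 m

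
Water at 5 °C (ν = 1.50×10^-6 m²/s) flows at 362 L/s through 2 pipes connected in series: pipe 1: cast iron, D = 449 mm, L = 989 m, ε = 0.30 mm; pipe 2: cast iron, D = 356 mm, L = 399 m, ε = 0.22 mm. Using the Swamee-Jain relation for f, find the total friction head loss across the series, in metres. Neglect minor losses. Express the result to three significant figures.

H ≈ 24.6 m

Pipe 1: V = 2.286 m/s, Re = 6.84×10^5, ε/D = 6.68×10^-4, f = 0.01854, h_1 = f(L/D)V²/2g = 10.88 m
Pipe 2: V = 3.637 m/s, Re = 8.63×10^5, ε/D = 6.18×10^-4, f = 0.01812, h_2 = f(L/D)V²/2g = 13.69 m
Series → Q common, losses add: H = Σh = 24.57 m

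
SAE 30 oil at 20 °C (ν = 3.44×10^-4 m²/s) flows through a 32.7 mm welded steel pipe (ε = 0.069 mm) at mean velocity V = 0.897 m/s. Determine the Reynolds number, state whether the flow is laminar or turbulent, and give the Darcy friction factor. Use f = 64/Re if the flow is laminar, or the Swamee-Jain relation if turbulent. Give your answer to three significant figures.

Re ≈ 85.3; laminar; f = 64/Re ≈ 0.751

Re = VD/ν = 0.8970·0.0327/3.44×10^-4 = 85.3
Re < 2300 → laminar → f = 64/Re = 0.7506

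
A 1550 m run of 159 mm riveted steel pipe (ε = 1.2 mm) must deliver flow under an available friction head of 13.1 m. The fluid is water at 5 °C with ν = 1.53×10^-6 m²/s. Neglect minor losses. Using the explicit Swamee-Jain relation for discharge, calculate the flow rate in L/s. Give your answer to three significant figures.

Q ≈ 17.2 L/s

Swamee-Jain (Type II): Q = -0.965·√(gD⁵h_f/L)·ln[ε/(3.7D) + √(3.17ν²L/(gD³h_f))]
√(gD⁵h_f/L) = √(9.81·0.159⁵·13.1/1550) = 0.002903
ε/(3.7D) = 0.00204; √(3.17ν²L/(gD³h_f)) = 1.49×10^-4
Q = -0.965·0.002903·ln(0.002189) = 0.01715 m³/s
Check: V = 0.864 m/s, Re = 8.98×10^4, f = 0.03561, h_f = 13.2 m ≈ 13.1 m ✓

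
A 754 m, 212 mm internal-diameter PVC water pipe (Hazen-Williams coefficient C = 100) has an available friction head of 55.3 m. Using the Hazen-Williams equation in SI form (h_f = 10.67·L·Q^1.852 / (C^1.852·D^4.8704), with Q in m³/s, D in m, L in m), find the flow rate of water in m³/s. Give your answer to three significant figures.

Q ≈ 0.115 m³/s

Rearranging: Q = [h_f·C^1.852·D^4.8704 / (10.67·L)]^(1/1.852)
Q = [55.3·100^1.852·0.212^4.8704 / (10.67·754)]^0.540 = 0.1150 m³/s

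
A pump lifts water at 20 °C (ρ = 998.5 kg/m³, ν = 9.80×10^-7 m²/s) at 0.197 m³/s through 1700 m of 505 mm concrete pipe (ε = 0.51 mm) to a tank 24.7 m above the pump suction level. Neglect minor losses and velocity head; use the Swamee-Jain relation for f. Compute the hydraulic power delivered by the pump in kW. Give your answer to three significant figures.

V = 4Q/(πD²) = 0.9835 m/s; Re = 5.07×10^5; ε/D = 0.00101; f = 0.02039
h_f = f(L/D)V²/2g = 3.384 m
Total head H = z + h_f = 24.7 + 3.384 = 28.08 m
P_hyd = ρgQH = 998.5·9.81·0.197·28.08 = 54.19 kW

P_hyd ≈ 54.2 kW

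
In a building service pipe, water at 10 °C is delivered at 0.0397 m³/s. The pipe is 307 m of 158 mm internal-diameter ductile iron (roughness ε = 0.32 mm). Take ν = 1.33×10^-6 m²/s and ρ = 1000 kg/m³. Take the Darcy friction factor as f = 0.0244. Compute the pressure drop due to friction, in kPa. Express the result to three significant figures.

Δp ≈ 97.2 kPa

V = 4Q/(πD²) = 4·0.0397/(π·0.158²) = 2.025 m/s
h_f = f(L/D)V²/(2g) = 0.02440·(307/0.158)·2.025²/(2·9.81) = 9.907 m
Δp = ρg·h_f = 1000·9.81·9.907 = 97.19 kPa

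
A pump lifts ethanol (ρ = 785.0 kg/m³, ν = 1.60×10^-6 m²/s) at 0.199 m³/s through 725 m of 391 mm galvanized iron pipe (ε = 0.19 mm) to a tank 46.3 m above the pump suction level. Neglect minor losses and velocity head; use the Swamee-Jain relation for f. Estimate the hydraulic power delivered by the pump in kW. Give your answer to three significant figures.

P_hyd ≈ 78.1 kW

V = 4Q/(πD²) = 1.657 m/s; Re = 4.05×10^5; ε/D = 4.86×10^-4; f = 0.01789
h_f = f(L/D)V²/2g = 4.645 m
Total head H = z + h_f = 46.3 + 4.645 = 50.94 m
P_hyd = ρgQH = 785.0·9.81·0.199·50.94 = 78.07 kW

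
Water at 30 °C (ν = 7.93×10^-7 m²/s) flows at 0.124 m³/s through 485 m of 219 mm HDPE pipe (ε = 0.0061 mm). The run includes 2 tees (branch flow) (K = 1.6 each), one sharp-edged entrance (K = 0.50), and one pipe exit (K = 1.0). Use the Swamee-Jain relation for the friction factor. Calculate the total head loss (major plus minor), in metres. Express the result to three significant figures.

H_L ≈ 17.8 m

V = 4Q/(πD²) = 3.292 m/s; V²/2g = 0.5523 m
Re = 9.09×10^5, ε/D = 2.79×10^-5 → f = 0.01241 (Swamee-Jain)
Major: h_f = f(L/D)·V²/2g = 0.01241·2215·0.5523 = 15.17 m
Minor: ΣK = 4.70; h_m = ΣK·V²/2g = 2.596 m
Total H_L = 15.17 + 2.596 = 17.77 m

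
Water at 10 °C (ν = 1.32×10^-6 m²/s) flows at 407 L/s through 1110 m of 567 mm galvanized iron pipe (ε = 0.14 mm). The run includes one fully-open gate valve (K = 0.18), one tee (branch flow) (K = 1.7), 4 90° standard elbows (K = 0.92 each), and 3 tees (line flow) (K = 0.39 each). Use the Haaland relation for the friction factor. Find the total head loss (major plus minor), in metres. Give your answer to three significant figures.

V = 4Q/(πD²) = 1.612 m/s; V²/2g = 0.1324 m
Re = 6.92×10^5, ε/D = 2.47×10^-4 → f = 0.01538 (Haaland)
Major: h_f = f(L/D)·V²/2g = 0.01538·1958·0.1324 = 3.987 m
Minor: ΣK = 6.73; h_m = ΣK·V²/2g = 0.8912 m
Total H_L = 3.987 + 0.8912 = 4.879 m

H_L ≈ 4.88 m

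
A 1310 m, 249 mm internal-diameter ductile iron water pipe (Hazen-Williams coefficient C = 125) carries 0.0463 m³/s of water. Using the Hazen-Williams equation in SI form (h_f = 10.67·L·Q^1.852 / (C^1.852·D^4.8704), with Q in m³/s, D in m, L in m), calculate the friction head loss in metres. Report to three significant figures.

h_f = 10.67·1310·0.0463^1.852 / (125^1.852·0.249^4.8704) = 5.387 m

h_f ≈ 5.39 m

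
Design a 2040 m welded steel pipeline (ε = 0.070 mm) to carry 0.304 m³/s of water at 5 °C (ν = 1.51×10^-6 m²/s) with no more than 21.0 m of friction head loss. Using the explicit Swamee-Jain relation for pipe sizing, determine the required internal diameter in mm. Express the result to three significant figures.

Swamee-Jain (Type III): D = 0.66·[ε^1.25·(LQ²/(gh_f))^4.75 + ν·Q^9.4·(L/(gh_f))^5.2]^0.04
LQ²/(gh_f) = 0.9151; L/(gh_f) = 9.902
Term 1 = ε^1.25·(…)^4.75 = 4.20×10^-6; Term 2 = ν·Q^9.4·(…)^5.2 = 3.13×10^-6
D = 0.66·(4.20×10^-6 + 3.13×10^-6)^0.04 = 0.4113 m = 411 mm
Check: V = 2.29 m/s, Re = 6.23×10^5, f = 0.01493, h_f = 19.8 m ≈ 21.0 m ✓

D ≈ 411 mm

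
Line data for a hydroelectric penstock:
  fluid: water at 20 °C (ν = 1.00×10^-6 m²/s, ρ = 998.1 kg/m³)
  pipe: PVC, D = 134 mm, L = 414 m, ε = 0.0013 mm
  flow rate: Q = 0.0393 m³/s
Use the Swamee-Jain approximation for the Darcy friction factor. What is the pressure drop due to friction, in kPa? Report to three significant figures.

V = 4Q/(πD²) = 4·0.0393/(π·0.134²) = 2.787 m/s
Re = VD/ν = 2.787·0.134/1.00×10^-6 = 3.73×10^5 → turbulent
ε/D = 0.0013/134 = 9.70×10^-6
Swamee-Jain: f = 0.01393
h_f = f(L/D)V²/(2g) = 0.01393·(414/0.134)·2.787²/(2·9.81) = 17.04 m
Δp = ρg·h_f = 998.1·9.81·17.04 = 166.8 kPa

Δp ≈ 167 kPa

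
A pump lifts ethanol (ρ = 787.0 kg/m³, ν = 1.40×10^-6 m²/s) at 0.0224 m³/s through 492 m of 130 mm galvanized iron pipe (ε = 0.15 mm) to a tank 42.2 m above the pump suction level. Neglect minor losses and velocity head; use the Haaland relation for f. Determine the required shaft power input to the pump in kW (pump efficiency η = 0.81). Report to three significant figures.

V = 4Q/(πD²) = 1.688 m/s; Re = 1.57×10^5; ε/D = 0.00115; f = 0.02179
h_f = f(L/D)V²/2g = 11.97 m
Total head H = z + h_f = 42.2 + 11.97 = 54.17 m
P_hyd = ρgQH = 787.0·9.81·0.0224·54.17 = 9.368 kW
P_shaft = P_hyd/η = 9.368/0.81 = 11.57 kW

P_shaft ≈ 11.6 kW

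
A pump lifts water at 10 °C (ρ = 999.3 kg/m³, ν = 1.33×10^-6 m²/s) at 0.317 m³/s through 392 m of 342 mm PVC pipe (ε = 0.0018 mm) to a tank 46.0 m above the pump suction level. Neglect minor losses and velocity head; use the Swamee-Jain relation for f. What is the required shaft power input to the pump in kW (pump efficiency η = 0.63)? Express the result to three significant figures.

P_shaft ≈ 268 kW

V = 4Q/(πD²) = 3.451 m/s; Re = 8.87×10^5; ε/D = 5.26×10^-6; f = 0.01197
h_f = f(L/D)V²/2g = 8.325 m
Total head H = z + h_f = 46.0 + 8.325 = 54.32 m
P_hyd = ρgQH = 999.3·9.81·0.317·54.32 = 168.8 kW
P_shaft = P_hyd/η = 168.8/0.63 = 268.0 kW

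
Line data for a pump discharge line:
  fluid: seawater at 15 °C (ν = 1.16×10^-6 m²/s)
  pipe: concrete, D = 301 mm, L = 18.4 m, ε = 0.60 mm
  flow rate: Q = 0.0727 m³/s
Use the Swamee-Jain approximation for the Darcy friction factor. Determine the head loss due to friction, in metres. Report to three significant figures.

h_f ≈ 0.0788 m

V = 4Q/(πD²) = 4·0.0727/(π·0.301²) = 1.022 m/s
Re = VD/ν = 1.022·0.301/1.16×10^-6 = 2.65×10^5 → turbulent
ε/D = 0.60/301 = 0.00199
Swamee-Jain: f = 0.02424
h_f = f(L/D)V²/(2g) = 0.02424·(18.4/0.301)·1.022²/(2·9.81) = 0.07882 m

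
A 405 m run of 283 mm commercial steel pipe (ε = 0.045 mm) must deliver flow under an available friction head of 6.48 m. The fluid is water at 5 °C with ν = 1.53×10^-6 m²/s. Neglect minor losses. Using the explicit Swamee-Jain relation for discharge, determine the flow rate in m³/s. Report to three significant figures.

Swamee-Jain (Type II): Q = -0.965·√(gD⁵h_f/L)·ln[ε/(3.7D) + √(3.17ν²L/(gD³h_f))]
√(gD⁵h_f/L) = √(9.81·0.283⁵·6.48/405) = 0.01688
ε/(3.7D) = 4.30×10^-5; √(3.17ν²L/(gD³h_f)) = 4.57×10^-5
Q = -0.965·0.01688·ln(8.865×10^-5) = 0.1520 m³/s
Check: V = 2.42 m/s, Re = 4.47×10^5, f = 0.01528, h_f = 6.51 m ≈ 6.48 m ✓

Q ≈ 0.152 m³/s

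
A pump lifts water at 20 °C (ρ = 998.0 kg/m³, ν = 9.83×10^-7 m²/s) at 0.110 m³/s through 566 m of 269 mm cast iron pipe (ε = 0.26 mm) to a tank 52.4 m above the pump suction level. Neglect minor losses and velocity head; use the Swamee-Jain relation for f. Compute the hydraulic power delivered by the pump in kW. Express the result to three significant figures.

P_hyd ≈ 65.2 kW

V = 4Q/(πD²) = 1.936 m/s; Re = 5.30×10^5; ε/D = 9.67×10^-4; f = 0.02017
h_f = f(L/D)V²/2g = 8.104 m
Total head H = z + h_f = 52.4 + 8.104 = 60.50 m
P_hyd = ρgQH = 998.0·9.81·0.110·60.50 = 65.16 kW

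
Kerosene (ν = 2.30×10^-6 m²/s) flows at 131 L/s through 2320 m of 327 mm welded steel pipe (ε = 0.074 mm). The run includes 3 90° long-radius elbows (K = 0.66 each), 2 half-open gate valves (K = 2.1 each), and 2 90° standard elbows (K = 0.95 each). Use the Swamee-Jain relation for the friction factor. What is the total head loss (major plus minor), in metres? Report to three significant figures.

H_L ≈ 16.0 m

V = 4Q/(πD²) = 1.560 m/s; V²/2g = 0.1240 m
Re = 2.22×10^5, ε/D = 2.26×10^-4 → f = 0.01709 (Swamee-Jain)
Major: h_f = f(L/D)·V²/2g = 0.01709·7095·0.1240 = 15.04 m
Minor: ΣK = 8.08; h_m = ΣK·V²/2g = 1.002 m
Total H_L = 15.04 + 1.002 = 16.04 m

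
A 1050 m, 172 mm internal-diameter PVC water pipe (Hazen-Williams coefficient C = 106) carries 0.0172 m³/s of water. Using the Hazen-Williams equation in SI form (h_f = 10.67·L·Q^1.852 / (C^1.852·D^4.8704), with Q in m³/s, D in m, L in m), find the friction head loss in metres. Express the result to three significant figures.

h_f = 10.67·1050·0.0172^1.852 / (106^1.852·0.172^4.8704) = 5.675 m

h_f ≈ 5.68 m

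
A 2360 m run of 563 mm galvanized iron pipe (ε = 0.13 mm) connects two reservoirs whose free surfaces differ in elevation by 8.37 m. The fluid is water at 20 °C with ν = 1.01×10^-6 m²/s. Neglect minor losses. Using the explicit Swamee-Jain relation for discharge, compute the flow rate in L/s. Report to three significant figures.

Q ≈ 401 L/s

Swamee-Jain (Type II): Q = -0.965·√(gD⁵h_f/L)·ln[ε/(3.7D) + √(3.17ν²L/(gD³h_f))]
√(gD⁵h_f/L) = √(9.81·0.563⁵·8.37/2360) = 0.04436
ε/(3.7D) = 6.24×10^-5; √(3.17ν²L/(gD³h_f)) = 2.28×10^-5
Q = -0.965·0.04436·ln(8.523×10^-5) = 0.4011 m³/s
Check: V = 1.61 m/s, Re = 8.98×10^5, f = 0.01518, h_f = 8.42 m ≈ 8.37 m ✓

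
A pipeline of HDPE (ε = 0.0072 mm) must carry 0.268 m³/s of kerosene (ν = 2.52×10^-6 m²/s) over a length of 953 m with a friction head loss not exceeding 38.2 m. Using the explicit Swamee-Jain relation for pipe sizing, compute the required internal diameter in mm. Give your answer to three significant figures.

Swamee-Jain (Type III): D = 0.66·[ε^1.25·(LQ²/(gh_f))^4.75 + ν·Q^9.4·(L/(gh_f))^5.2]^0.04
LQ²/(gh_f) = 0.1827; L/(gh_f) = 2.543
Term 1 = ε^1.25·(…)^4.75 = 1.16×10^-10; Term 2 = ν·Q^9.4·(…)^5.2 = 1.36×10^-9
D = 0.66·(1.16×10^-10 + 1.36×10^-9)^0.04 = 0.2926 m = 293 mm
Check: V = 3.98 m/s, Re = 4.63×10^5, f = 0.01364, h_f = 36.0 m ≈ 38.2 m ✓

D ≈ 293 mm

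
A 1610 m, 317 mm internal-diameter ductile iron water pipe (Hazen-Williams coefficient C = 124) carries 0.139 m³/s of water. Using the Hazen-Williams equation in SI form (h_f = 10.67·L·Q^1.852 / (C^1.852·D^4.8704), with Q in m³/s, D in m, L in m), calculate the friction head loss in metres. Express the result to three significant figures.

h_f = 10.67·1610·0.139^1.852 / (124^1.852·0.317^4.8704) = 15.88 m

h_f ≈ 15.9 m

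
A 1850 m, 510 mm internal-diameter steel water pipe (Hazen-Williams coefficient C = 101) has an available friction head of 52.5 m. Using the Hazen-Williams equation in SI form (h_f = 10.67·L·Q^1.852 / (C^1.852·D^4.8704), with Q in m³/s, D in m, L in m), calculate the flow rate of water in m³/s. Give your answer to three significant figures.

Rearranging: Q = [h_f·C^1.852·D^4.8704 / (10.67·L)]^(1/1.852)
Q = [52.5·101^1.852·0.510^4.8704 / (10.67·1850)]^0.540 = 0.6995 m³/s

Q ≈ 0.700 m³/s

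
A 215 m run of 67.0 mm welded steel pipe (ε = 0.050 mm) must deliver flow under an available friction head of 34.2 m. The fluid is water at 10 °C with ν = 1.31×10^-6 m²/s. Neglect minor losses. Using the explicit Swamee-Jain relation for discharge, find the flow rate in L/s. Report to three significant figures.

Q ≈ 11.3 L/s

Swamee-Jain (Type II): Q = -0.965·√(gD⁵h_f/L)·ln[ε/(3.7D) + √(3.17ν²L/(gD³h_f))]
√(gD⁵h_f/L) = √(9.81·0.0670⁵·34.2/215) = 0.001451
ε/(3.7D) = 2.02×10^-4; √(3.17ν²L/(gD³h_f)) = 1.08×10^-4
Q = -0.965·0.001451·ln(3.094×10^-4) = 0.01132 m³/s
Check: V = 3.21 m/s, Re = 1.64×10^5, f = 0.02043, h_f = 34.4 m ≈ 34.2 m ✓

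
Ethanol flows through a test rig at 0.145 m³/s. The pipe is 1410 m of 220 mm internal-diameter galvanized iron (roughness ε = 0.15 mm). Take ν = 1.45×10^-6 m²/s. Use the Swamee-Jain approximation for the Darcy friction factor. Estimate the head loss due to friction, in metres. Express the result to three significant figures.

h_f ≈ 89.0 m

V = 4Q/(πD²) = 4·0.145/(π·0.220²) = 3.814 m/s
Re = VD/ν = 3.814·0.220/1.45×10^-6 = 5.79×10^5 → turbulent
ε/D = 0.15/220 = 6.82×10^-4
Swamee-Jain: f = 0.01872
h_f = f(L/D)V²/(2g) = 0.01872·(1410/0.220)·3.814²/(2·9.81) = 88.98 m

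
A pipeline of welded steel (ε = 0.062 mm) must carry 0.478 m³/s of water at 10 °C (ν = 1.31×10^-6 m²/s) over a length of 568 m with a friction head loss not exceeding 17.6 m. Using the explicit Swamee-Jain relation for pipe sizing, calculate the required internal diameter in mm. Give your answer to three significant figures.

Swamee-Jain (Type III): D = 0.66·[ε^1.25·(LQ²/(gh_f))^4.75 + ν·Q^9.4·(L/(gh_f))^5.2]^0.04
LQ²/(gh_f) = 0.7517; L/(gh_f) = 3.290
Term 1 = ε^1.25·(…)^4.75 = 1.42×10^-6; Term 2 = ν·Q^9.4·(…)^5.2 = 6.21×10^-7
D = 0.66·(1.42×10^-6 + 6.21×10^-7)^0.04 = 0.3908 m = 391 mm
Check: V = 3.99 m/s, Re = 1.19×10^6, f = 0.01414, h_f = 16.6 m ≈ 17.6 m ✓

D ≈ 391 mm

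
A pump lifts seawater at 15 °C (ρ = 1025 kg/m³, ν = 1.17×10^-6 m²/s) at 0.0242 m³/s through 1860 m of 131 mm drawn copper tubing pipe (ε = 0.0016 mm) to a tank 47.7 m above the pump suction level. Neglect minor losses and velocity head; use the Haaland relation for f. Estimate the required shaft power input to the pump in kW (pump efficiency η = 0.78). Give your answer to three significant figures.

P_shaft ≈ 26.2 kW

V = 4Q/(πD²) = 1.795 m/s; Re = 2.01×10^5; ε/D = 1.22×10^-5; f = 0.01556
h_f = f(L/D)V²/2g = 36.29 m
Total head H = z + h_f = 47.7 + 36.29 = 83.99 m
P_hyd = ρgQH = 1025·9.81·0.0242·83.99 = 20.44 kW
P_shaft = P_hyd/η = 20.44/0.78 = 26.20 kW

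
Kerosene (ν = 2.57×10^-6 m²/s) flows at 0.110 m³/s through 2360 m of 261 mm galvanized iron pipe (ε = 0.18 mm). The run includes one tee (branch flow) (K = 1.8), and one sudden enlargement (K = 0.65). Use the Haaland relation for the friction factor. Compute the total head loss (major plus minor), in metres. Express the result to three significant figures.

V = 4Q/(πD²) = 2.056 m/s; V²/2g = 0.2154 m
Re = 2.09×10^5, ε/D = 6.90×10^-4 → f = 0.01952 (Haaland)
Major: h_f = f(L/D)·V²/2g = 0.01952·9042·0.2154 = 38.02 m
Minor: ΣK = 2.45; h_m = ΣK·V²/2g = 0.5279 m
Total H_L = 38.02 + 0.5279 = 38.55 m

H_L ≈ 38.5 m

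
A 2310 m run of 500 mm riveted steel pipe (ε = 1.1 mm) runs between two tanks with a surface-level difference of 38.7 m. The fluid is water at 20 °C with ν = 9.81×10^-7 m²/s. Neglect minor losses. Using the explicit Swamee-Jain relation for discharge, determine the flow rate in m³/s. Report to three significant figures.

Q ≈ 0.512 m³/s

Swamee-Jain (Type II): Q = -0.965·√(gD⁵h_f/L)·ln[ε/(3.7D) + √(3.17ν²L/(gD³h_f))]
√(gD⁵h_f/L) = √(9.81·0.500⁵·38.7/2310) = 0.07167
ε/(3.7D) = 5.95×10^-4; √(3.17ν²L/(gD³h_f)) = 1.22×10^-5
Q = -0.965·0.07167·ln(6.068×10^-4) = 0.5123 m³/s
Check: V = 2.61 m/s, Re = 1.33×10^6, f = 0.02422, h_f = 38.8 m ≈ 38.7 m ✓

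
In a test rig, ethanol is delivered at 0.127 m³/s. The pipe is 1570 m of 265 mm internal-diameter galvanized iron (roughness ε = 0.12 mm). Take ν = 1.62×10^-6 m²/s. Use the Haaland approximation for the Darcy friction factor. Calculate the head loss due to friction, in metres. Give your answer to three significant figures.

h_f ≈ 28.1 m

V = 4Q/(πD²) = 4·0.127/(π·0.265²) = 2.303 m/s
Re = VD/ν = 2.303·0.265/1.62×10^-6 = 3.77×10^5 → turbulent
ε/D = 0.12/265 = 4.53×10^-4
Haaland: f = 0.01753
h_f = f(L/D)V²/(2g) = 0.01753·(1570/0.265)·2.303²/(2·9.81) = 28.07 m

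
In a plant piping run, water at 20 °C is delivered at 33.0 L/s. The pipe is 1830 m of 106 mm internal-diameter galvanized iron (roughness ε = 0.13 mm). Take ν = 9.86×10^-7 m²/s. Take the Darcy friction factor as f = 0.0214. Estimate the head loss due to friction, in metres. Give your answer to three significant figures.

V = 4Q/(πD²) = 4·0.0330/(π·0.106²) = 3.739 m/s
h_f = f(L/D)V²/(2g) = 0.02140·(1830/0.106)·3.739²/(2·9.81) = 263.3 m

h_f ≈ 263 m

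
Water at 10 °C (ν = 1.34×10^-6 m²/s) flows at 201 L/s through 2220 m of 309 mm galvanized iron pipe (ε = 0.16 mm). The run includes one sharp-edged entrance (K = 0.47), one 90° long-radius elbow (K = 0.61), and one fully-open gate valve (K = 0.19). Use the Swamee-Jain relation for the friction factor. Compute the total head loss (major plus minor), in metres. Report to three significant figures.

H_L ≈ 47.1 m

V = 4Q/(πD²) = 2.680 m/s; V²/2g = 0.3662 m
Re = 6.18×10^5, ε/D = 5.18×10^-4 → f = 0.01772 (Swamee-Jain)
Major: h_f = f(L/D)·V²/2g = 0.01772·7184·0.3662 = 46.61 m
Minor: ΣK = 1.27; h_m = ΣK·V²/2g = 0.4650 m
Total H_L = 46.61 + 0.4650 = 47.07 m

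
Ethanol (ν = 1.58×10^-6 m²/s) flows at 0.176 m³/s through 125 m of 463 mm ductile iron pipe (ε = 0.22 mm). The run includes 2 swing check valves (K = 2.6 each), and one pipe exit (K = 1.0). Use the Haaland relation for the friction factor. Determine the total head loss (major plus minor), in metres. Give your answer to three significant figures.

V = 4Q/(πD²) = 1.045 m/s; V²/2g = 0.05570 m
Re = 3.06×10^5, ε/D = 4.75×10^-4 → f = 0.01790 (Haaland)
Major: h_f = f(L/D)·V²/2g = 0.01790·270.0·0.05570 = 0.2692 m
Minor: ΣK = 6.20; h_m = ΣK·V²/2g = 0.3453 m
Total H_L = 0.2692 + 0.3453 = 0.6145 m

H_L ≈ 0.615 m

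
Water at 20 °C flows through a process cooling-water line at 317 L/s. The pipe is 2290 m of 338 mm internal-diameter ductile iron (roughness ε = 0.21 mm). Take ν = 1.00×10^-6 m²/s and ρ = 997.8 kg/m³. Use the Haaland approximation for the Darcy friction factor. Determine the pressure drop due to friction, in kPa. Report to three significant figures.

Δp ≈ 755 kPa

V = 4Q/(πD²) = 4·0.317/(π·0.338²) = 3.533 m/s
Re = VD/ν = 3.533·0.338/1.00×10^-6 = 1.19×10^6 → turbulent
ε/D = 0.21/338 = 6.21×10^-4
Haaland: f = 0.01790
h_f = f(L/D)V²/(2g) = 0.01790·(2290/0.338)·3.533²/(2·9.81) = 77.13 m
Δp = ρg·h_f = 997.8·9.81·77.13 = 755.0 kPa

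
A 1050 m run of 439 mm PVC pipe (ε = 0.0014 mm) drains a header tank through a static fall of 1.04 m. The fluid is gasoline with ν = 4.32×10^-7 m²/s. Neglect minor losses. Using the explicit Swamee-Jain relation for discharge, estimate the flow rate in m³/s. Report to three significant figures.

Swamee-Jain (Type II): Q = -0.965·√(gD⁵h_f/L)·ln[ε/(3.7D) + √(3.17ν²L/(gD³h_f))]
√(gD⁵h_f/L) = √(9.81·0.439⁵·1.04/1050) = 0.01259
ε/(3.7D) = 8.62×10^-7; √(3.17ν²L/(gD³h_f)) = 2.68×10^-5
Q = -0.965·0.01259·ln(2.769×10^-5) = 0.1275 m³/s
Check: V = 0.842 m/s, Re = 8.56×10^5, f = 0.01199, h_f = 1.04 m ≈ 1.04 m ✓

Q ≈ 0.127 m³/s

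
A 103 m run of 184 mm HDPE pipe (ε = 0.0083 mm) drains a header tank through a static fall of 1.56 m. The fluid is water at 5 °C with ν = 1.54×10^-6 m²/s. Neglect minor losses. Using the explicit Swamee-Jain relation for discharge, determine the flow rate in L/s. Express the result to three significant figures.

Q ≈ 49.6 L/s

Swamee-Jain (Type II): Q = -0.965·√(gD⁵h_f/L)·ln[ε/(3.7D) + √(3.17ν²L/(gD³h_f))]
√(gD⁵h_f/L) = √(9.81·0.184⁵·1.56/103) = 0.005598
ε/(3.7D) = 1.22×10^-5; √(3.17ν²L/(gD³h_f)) = 9.01×10^-5
Q = -0.965·0.005598·ln(1.023×10^-4) = 0.04963 m³/s
Check: V = 1.87 m/s, Re = 2.23×10^5, f = 0.01564, h_f = 1.55 m ≈ 1.56 m ✓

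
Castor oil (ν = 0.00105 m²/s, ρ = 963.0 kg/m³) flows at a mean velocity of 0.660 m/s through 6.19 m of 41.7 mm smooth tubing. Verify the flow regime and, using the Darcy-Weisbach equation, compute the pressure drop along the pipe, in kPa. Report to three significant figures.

Δp ≈ 76.0 kPa

Re = VD/ν = 0.660·0.04170/0.00105 = 26.2 → laminar (Re < 2300)
f = 64/Re = 2.442
h_f = f(L/D)V²/(2g) = 2.442·(6.19/0.04170)·0.660²/(2·9.81) = 8.047 m
Δp = ρg·h_f = 963.0·9.81·8.047 = 76.02 kPa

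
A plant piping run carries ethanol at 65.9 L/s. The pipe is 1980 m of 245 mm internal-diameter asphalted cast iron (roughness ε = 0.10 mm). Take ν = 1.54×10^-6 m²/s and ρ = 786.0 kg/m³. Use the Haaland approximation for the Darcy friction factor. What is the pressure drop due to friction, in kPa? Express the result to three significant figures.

V = 4Q/(πD²) = 4·0.0659/(π·0.245²) = 1.398 m/s
Re = VD/ν = 1.398·0.245/1.54×10^-6 = 2.22×10^5 → turbulent
ε/D = 0.10/245 = 4.08×10^-4
Haaland: f = 0.01796
h_f = f(L/D)V²/(2g) = 0.01796·(1980/0.245)·1.398²/(2·9.81) = 14.45 m
Δp = ρg·h_f = 786.0·9.81·14.45 = 111.5 kPa

Δp ≈ 111 kPa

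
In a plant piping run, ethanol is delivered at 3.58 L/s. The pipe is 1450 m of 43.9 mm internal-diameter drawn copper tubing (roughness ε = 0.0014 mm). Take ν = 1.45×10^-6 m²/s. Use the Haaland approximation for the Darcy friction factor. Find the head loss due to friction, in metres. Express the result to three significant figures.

V = 4Q/(πD²) = 4·0.00358/(π·0.0439²) = 2.365 m/s
Re = VD/ν = 2.365·0.0439/1.45×10^-6 = 7.16×10^4 → turbulent
ε/D = 0.0014/43.9 = 3.19×10^-5
Haaland: f = 0.01924
h_f = f(L/D)V²/(2g) = 0.01924·(1450/0.0439)·2.365²/(2·9.81) = 181.2 m

h_f ≈ 181 m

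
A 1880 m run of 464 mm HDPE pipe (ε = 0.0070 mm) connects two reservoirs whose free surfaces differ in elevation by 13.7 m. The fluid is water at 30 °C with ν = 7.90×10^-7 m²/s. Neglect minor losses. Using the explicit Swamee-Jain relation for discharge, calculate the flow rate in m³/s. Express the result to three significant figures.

Swamee-Jain (Type II): Q = -0.965·√(gD⁵h_f/L)·ln[ε/(3.7D) + √(3.17ν²L/(gD³h_f))]
√(gD⁵h_f/L) = √(9.81·0.464⁵·13.7/1880) = 0.03921
ε/(3.7D) = 4.08×10^-6; √(3.17ν²L/(gD³h_f)) = 1.66×10^-5
Q = -0.965·0.03921·ln(2.072×10^-5) = 0.4081 m³/s
Check: V = 2.41 m/s, Re = 1.42×10^6, f = 0.01140, h_f = 13.7 m ≈ 13.7 m ✓

Q ≈ 0.408 m³/s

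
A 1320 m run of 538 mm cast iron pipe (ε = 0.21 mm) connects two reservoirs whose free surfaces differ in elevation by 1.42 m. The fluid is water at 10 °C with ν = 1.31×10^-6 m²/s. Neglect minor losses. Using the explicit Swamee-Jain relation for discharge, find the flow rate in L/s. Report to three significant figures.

Swamee-Jain (Type II): Q = -0.965·√(gD⁵h_f/L)·ln[ε/(3.7D) + √(3.17ν²L/(gD³h_f))]
√(gD⁵h_f/L) = √(9.81·0.538⁵·1.42/1320) = 0.02181
ε/(3.7D) = 1.05×10^-4; √(3.17ν²L/(gD³h_f)) = 5.75×10^-5
Q = -0.965·0.02181·ln(1.630×10^-4) = 0.1836 m³/s
Check: V = 0.807 m/s, Re = 3.32×10^5, f = 0.01753, h_f = 1.43 m ≈ 1.42 m ✓

Q ≈ 184 L/s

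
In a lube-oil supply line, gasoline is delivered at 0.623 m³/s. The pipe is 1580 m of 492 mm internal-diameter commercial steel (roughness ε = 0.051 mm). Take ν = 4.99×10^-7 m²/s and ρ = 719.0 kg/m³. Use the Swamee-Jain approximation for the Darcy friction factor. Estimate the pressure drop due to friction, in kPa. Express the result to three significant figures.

Δp ≈ 157 kPa

V = 4Q/(πD²) = 4·0.623/(π·0.492²) = 3.277 m/s
Re = VD/ν = 3.277·0.492/4.99×10^-7 = 3.23×10^6 → turbulent
ε/D = 0.051/492 = 1.04×10^-4
Swamee-Jain: f = 0.01266
h_f = f(L/D)V²/(2g) = 0.01266·(1580/0.492)·3.277²/(2·9.81) = 22.25 m
Δp = ρg·h_f = 719.0·9.81·22.25 = 156.9 kPa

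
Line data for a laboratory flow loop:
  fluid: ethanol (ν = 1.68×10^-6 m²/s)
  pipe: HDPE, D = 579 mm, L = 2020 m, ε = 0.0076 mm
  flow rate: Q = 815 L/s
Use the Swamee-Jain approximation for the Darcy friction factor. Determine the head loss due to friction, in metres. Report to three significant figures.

h_f ≈ 20.1 m

V = 4Q/(πD²) = 4·0.815/(π·0.579²) = 3.095 m/s
Re = VD/ν = 3.095·0.579/1.68×10^-6 = 1.07×10^6 → turbulent
ε/D = 0.0076/579 = 1.31×10^-5
Swamee-Jain: f = 0.01181
h_f = f(L/D)V²/(2g) = 0.01181·(2020/0.579)·3.095²/(2·9.81) = 20.13 m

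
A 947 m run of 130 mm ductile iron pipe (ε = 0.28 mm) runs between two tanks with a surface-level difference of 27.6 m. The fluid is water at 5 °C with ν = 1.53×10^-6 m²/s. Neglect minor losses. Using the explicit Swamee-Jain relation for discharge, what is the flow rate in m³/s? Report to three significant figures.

Swamee-Jain (Type II): Q = -0.965·√(gD⁵h_f/L)·ln[ε/(3.7D) + √(3.17ν²L/(gD³h_f))]
√(gD⁵h_f/L) = √(9.81·0.130⁵·27.6/947) = 0.003258
ε/(3.7D) = 5.82×10^-4; √(3.17ν²L/(gD³h_f)) = 1.09×10^-4
Q = -0.965·0.003258·ln(6.908×10^-4) = 0.02288 m³/s
Check: V = 1.72 m/s, Re = 1.46×10^5, f = 0.02522, h_f = 27.8 m ≈ 27.6 m ✓

Q ≈ 0.0229 m³/s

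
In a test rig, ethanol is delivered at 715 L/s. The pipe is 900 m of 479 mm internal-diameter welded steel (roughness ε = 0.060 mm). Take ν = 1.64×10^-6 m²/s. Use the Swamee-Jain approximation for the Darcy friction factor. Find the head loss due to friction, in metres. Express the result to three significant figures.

V = 4Q/(πD²) = 4·0.715/(π·0.479²) = 3.968 m/s
Re = VD/ν = 3.968·0.479/1.64×10^-6 = 1.16×10^6 → turbulent
ε/D = 0.060/479 = 1.25×10^-4
Swamee-Jain: f = 0.01372
h_f = f(L/D)V²/(2g) = 0.01372·(900/0.479)·3.968²/(2·9.81) = 20.68 m

h_f ≈ 20.7 m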